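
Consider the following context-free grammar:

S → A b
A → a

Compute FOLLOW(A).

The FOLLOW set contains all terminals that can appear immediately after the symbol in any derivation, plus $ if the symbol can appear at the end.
A occurs only in S → A b, where it is immediately followed by the terminal b. So FOLLOW(A) = {b}.

Final answer: {b}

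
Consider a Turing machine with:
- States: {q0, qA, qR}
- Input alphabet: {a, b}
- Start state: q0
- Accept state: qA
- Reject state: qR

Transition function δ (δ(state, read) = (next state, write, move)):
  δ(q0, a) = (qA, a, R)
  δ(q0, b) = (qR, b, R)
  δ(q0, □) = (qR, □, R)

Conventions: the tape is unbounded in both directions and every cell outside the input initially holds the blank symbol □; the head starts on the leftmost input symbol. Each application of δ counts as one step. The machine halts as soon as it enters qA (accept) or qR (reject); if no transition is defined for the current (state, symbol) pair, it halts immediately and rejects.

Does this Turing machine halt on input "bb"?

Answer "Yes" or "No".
Step 0: [q0]bb (head at position 0)
Step 1: δ(q0, b) = (qR, b, R)  ⊢  b[qR]b (head at position 1)
The machine is in qR, so it halts and rejects.
It halts after 1 steps.

Final answer: Yes - halts after 1 steps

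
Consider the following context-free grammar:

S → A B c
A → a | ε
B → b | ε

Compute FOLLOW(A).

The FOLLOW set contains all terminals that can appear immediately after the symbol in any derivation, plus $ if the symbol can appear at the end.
A occurs in S → A B c followed by B c. Add FIRST(B) minus ε = {b}; B is nullable (B → ε), so what follows B can also follow A: the terminal c. FOLLOW(A) = {b, c}.

Final answer: {b, c}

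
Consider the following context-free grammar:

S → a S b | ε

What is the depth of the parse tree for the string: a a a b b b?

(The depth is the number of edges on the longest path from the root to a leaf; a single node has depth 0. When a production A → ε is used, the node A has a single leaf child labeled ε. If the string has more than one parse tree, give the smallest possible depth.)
The only parse tree applies S → a S b 3 times (once per matching a…b pair) and then S → ε.
The S nodes sit at depths 0, 1, …, 3; the innermost S (depth 3) has the single child ε at depth 4.
The terminal leaves a, b are at depths 1..3, so the longest root-to-leaf path is S → S → … → S → ε with 4 edges.
Depth = 4.

Final answer: 4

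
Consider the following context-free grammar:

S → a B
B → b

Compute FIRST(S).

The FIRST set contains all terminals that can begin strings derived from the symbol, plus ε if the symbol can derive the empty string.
S has the single production S → a B, whose right-hand side begins with the terminal a. So FIRST(S) = {a}.

Final answer: {a}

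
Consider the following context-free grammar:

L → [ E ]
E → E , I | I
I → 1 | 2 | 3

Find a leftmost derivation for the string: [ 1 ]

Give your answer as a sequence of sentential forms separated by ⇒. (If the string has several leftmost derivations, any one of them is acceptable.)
Start with L.
Step 1: the leftmost non-terminal is L; apply L → [ E ]:  [ E ]
Step 2: the leftmost non-terminal is E; apply E → I:  [ I ]
Step 3: the leftmost non-terminal is I; apply I → 1:  [ 1 ]

Final answer: L ⇒ [ E ] ⇒ [ I ] ⇒ [ 1 ]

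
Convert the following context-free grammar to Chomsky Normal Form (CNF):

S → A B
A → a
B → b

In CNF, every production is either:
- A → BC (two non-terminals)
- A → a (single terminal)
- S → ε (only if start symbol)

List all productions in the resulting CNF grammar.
The grammar has no ε-productions or unit productions to eliminate.
S → A B is already in CNF (two non-terminals) – keep it.
A → a is already in CNF (single terminal) – keep it.
B → b is already in CNF (single terminal) – keep it.
Resulting CNF grammar (3 productions): A → a; B → b; S → A B

Final answer: A → a; B → b; S → A B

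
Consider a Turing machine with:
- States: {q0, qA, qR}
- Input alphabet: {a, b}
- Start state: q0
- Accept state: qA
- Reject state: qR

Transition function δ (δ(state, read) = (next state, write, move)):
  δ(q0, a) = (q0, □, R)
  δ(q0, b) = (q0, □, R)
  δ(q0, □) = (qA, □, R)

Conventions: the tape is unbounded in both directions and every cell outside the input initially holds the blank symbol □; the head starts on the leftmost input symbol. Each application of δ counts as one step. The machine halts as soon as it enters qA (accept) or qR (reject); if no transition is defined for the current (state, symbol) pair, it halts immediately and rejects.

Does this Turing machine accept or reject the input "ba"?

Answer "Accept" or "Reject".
Step 0: [q0]ba (head at position 0)
Step 1: δ(q0, b) = (q0, □, R)  ⊢  □[q0]a (head at position 1)
Step 2: δ(q0, a) = (q0, □, R)  ⊢  □□[q0]□ (head at position 2)
Step 3: δ(q0, □) = (qA, □, R)  ⊢  □□□[qA]□ (head at position 3)
The machine is in qA, so it halts and accepts.

Final answer: Accept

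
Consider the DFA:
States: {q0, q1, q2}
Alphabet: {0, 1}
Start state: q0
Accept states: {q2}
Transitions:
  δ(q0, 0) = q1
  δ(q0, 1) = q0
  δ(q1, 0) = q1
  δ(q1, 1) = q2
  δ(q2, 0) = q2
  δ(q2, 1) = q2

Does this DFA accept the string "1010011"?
Processing string "1010011":
  q0 --1--> q0
  q0 --0--> q1
  q1 --1--> q2
  q2 --0--> q2
  q2 --0--> q2
  q2 --1--> q2
  q2 --1--> q2
Final state: q2
Accept states: {q2}
q2 is an accept state, so the string is accepted.

Final answer: Yes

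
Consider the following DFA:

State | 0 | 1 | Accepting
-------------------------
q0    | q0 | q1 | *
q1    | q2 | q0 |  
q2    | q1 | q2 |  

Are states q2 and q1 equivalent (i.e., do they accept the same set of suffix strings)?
Try the suffix "1".
From q2: q2 → q2 — not accepting.
From q1: q1 → q0 — accepting.
The two states disagree on this suffix, so they are not equivalent.

Final answer: No. Distinguishing string: "1" - accepted from q1 but not from q2.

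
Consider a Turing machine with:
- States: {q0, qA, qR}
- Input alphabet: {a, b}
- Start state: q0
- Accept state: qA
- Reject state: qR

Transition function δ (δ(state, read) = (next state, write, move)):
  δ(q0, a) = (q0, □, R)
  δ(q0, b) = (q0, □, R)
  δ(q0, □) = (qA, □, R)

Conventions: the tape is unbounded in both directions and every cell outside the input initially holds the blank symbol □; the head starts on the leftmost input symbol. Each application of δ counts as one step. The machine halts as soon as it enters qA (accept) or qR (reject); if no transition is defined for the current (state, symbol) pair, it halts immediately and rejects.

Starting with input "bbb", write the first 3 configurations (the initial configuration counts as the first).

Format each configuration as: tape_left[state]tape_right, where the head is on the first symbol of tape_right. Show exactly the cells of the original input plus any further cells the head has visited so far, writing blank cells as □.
Step 0: [q0]bbb (head at position 0)
Step 1: δ(q0, b) = (q0, □, R)  ⊢  □[q0]bb (head at position 1)
Step 2: δ(q0, b) = (q0, □, R)  ⊢  □□[q0]b (head at position 2)

Final answer: [q0]bbb ⊢ □[q0]bb ⊢ □□[q0]b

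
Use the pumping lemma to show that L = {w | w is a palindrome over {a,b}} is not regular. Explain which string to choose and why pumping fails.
Language: L = {w | w is a palindrome over {a,b}} (strings that read the same forwards and backwards)
Step 1: Assume for contradiction that L is regular, with pumping length p.
Step 2: Choose s = a^p b a^p. Then s ∈ L (it reads the same forwards and backwards) and |s| ≥ p.
Step 3: Consider any decomposition s = xyz with |xy| ≤ p and |y| > 0. Since |xy| ≤ p and the first p symbols of s are all a's, y = a^k for some k with 1 ≤ k ≤ p.
Step 4: Pumping up (i = 2): xy²z = a^(p+k) b a^p. Its reverse is a^p b a^(p+k) ≠ a^(p+k) b a^p (the single b is no longer in the middle), so xy²z is not a palindrome and xy²z ∉ L.
This contradicts the pumping lemma, so L is not regular.

Final answer: Choose s = a^p b a^p. Since |xy| ≤ p, y = a^k with k ≥ 1. Then xy²z = a^(p+k) b a^p is not a palindrome, so ∉ L.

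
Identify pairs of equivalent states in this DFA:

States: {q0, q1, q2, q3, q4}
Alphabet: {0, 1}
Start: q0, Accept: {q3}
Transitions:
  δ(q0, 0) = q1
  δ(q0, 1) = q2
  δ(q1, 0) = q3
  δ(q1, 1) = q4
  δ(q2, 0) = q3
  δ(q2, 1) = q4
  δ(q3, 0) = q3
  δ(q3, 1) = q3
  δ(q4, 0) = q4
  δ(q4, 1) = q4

Using the table-filling algorithm:
Round 0 – mark pairs where exactly one state is accepting: (q0,q3), (q1,q3), (q2,q3), (q3,q4)
Round 1 – newly marked: (q0,q1) [on 0: q1 vs q3, already marked]; (q0,q2) [on 0: q1 vs q3, already marked]; (q1,q4) [on 0: q3 vs q4, already marked]; (q2,q4) [on 0: q3 vs q4, already marked]
Round 2 – newly marked: (q0,q4) [on 0: q1 vs q4, already marked]
No further pairs can be marked.
(q1, q2) unmarked: δ(q1,0)=q3, δ(q2,0)=q3; δ(q1,1)=q4, δ(q2,1)=q4 → equivalent
Equivalent pairs: (q1, q2)

Final answer: Equivalent pairs: (q1, q2)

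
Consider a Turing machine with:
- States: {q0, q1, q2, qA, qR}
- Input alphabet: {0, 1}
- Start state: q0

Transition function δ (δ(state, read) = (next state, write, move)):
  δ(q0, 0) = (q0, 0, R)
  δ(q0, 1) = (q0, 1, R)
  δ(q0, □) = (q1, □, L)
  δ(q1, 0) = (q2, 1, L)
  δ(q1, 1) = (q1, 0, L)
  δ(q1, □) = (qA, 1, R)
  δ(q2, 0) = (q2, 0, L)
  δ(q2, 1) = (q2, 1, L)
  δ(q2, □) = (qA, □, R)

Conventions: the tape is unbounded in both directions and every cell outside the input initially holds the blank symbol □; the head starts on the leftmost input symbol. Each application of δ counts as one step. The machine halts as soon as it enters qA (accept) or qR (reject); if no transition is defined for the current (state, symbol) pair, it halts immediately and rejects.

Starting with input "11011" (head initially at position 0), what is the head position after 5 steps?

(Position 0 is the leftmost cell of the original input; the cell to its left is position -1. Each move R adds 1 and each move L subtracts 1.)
Step 0: [q0]11011 (head at position 0)
Step 1: δ(q0, 1) = (q0, 1, R)  ⊢  1[q0]1011 (head at position 1)
Step 2: δ(q0, 1) = (q0, 1, R)  ⊢  11[q0]011 (head at position 2)
Step 3: δ(q0, 0) = (q0, 0, R)  ⊢  110[q0]11 (head at position 3)
Step 4: δ(q0, 1) = (q0, 1, R)  ⊢  1101[q0]1 (head at position 4)
Step 5: δ(q0, 1) = (q0, 1, R)  ⊢  11011[q0]□ (head at position 5)
Head position after 5 steps: 5

Final answer: Position 5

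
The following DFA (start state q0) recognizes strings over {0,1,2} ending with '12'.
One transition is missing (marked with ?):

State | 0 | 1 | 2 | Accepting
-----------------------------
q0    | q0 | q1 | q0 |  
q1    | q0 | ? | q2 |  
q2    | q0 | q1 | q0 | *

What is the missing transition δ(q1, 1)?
q1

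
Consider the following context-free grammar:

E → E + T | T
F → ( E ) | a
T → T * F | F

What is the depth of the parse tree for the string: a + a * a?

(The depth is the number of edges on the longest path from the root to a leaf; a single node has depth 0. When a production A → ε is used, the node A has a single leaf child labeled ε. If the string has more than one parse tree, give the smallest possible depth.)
The grammar is unambiguous; the parse tree of a + a * a is:
E → E + T at the root (depth 0).
  Left E (depth 1) → T (2) → F (3) → a (4).
  Right T (depth 1) → T * F; that T (2) → F (3) → a (4); F (2) → a (3).
The longest root-to-leaf paths have 4 edges.
Depth = 4.

Final answer: 4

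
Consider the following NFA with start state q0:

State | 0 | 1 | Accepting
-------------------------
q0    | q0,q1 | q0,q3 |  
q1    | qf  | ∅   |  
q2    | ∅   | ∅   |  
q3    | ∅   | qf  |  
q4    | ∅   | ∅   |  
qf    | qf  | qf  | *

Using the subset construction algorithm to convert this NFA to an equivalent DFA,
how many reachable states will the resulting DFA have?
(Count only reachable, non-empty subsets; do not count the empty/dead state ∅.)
Start subset: {q0}
{q0}: on 0 → {q0, q1}, on 1 → {q0, q3}
{q0, q1}: on 0 → {q0, q1, qf}, on 1 → {q0, q3}
{q0, q3}: on 0 → {q0, q1}, on 1 → {q0, q3, qf}
{q0, q1, qf}: on 0 → {q0, q1, qf}, on 1 → {q0, q3, qf}
{q0, q3, qf}: on 0 → {q0, q1, qf}, on 1 → {q0, q3, qf}
Reachable non-empty subsets: {q0}, {q0, q1}, {q0, q3}, {q0, q1, qf}, {q0, q3, qf} — 5 in total.

Final answer: 5 states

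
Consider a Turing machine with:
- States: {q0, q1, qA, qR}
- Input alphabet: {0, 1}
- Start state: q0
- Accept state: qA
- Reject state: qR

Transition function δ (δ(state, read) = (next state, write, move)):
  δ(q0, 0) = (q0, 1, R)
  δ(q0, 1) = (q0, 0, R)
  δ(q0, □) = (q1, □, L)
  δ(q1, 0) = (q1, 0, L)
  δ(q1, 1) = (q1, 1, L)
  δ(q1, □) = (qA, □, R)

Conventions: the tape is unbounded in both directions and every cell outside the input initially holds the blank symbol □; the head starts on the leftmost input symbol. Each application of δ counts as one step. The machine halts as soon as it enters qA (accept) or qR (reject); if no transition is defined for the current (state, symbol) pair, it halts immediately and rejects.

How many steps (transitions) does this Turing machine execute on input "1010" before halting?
Step 0: [q0]1010 (head at position 0)
Step 1: δ(q0, 1) = (q0, 0, R)  ⊢  0[q0]010 (head at position 1)
Step 2: δ(q0, 0) = (q0, 1, R)  ⊢  01[q0]10 (head at position 2)
Step 3: δ(q0, 1) = (q0, 0, R)  ⊢  010[q0]0 (head at position 3)
Step 4: δ(q0, 0) = (q0, 1, R)  ⊢  0101[q0]□ (head at position 4)
Step 5: δ(q0, □) = (q1, □, L)  ⊢  010[q1]1□ (head at position 3)
Step 6: δ(q1, 1) = (q1, 1, L)  ⊢  01[q1]01□ (head at position 2)
Step 7: δ(q1, 0) = (q1, 0, L)  ⊢  0[q1]101□ (head at position 1)
Step 8: δ(q1, 1) = (q1, 1, L)  ⊢  [q1]0101□ (head at position 0)
Step 9: δ(q1, 0) = (q1, 0, L)  ⊢  [q1]□0101□ (head at position -1)
Step 10: δ(q1, □) = (qA, □, R)  ⊢  □[qA]0101□ (head at position 0)
The machine is in qA, so it halts and accepts.
Number of transitions executed: 10.

Final answer: 10 steps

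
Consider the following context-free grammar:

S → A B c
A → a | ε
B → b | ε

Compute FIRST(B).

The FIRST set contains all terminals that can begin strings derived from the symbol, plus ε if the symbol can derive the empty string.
B → b contributes b; B → ε makes B nullable, contributing ε. FIRST(B) = {b, ε}.

Final answer: {b, ε}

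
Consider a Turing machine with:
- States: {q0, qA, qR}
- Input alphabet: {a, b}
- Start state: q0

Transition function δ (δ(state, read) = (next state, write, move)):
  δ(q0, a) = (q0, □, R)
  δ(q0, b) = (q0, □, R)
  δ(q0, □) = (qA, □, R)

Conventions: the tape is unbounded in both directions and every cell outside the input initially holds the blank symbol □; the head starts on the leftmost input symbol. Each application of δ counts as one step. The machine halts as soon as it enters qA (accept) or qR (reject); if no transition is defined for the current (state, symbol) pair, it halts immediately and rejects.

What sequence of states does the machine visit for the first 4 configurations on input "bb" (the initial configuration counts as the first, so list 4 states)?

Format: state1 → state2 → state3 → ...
Step 0: [q0]bb (head at position 0)
Step 1: δ(q0, b) = (q0, □, R)  ⊢  □[q0]b (head at position 1)
Step 2: δ(q0, b) = (q0, □, R)  ⊢  □□[q0]□ (head at position 2)
Step 3: δ(q0, □) = (qA, □, R)  ⊢  □□□[qA]□ (head at position 3)
Reading off the states of these 4 configurations: q0 → q0 → q0 → qA

Final answer: q0 → q0 → q0 → qA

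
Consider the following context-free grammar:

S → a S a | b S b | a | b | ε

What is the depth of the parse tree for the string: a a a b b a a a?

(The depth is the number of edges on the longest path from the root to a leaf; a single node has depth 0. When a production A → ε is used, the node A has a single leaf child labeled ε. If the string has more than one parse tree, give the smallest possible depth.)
The string has even length 8, so its (unique) parse tree peels off matching outer symbols: S → a S a, S → a S a, S → a S a, S → b S b, and finally S → ε for the empty middle.
The S nodes are at depths 0..4; the ε leaf under the innermost S is at depth 5 (terminal leaves are at depths 1..4).
Depth = 5.

Final answer: 5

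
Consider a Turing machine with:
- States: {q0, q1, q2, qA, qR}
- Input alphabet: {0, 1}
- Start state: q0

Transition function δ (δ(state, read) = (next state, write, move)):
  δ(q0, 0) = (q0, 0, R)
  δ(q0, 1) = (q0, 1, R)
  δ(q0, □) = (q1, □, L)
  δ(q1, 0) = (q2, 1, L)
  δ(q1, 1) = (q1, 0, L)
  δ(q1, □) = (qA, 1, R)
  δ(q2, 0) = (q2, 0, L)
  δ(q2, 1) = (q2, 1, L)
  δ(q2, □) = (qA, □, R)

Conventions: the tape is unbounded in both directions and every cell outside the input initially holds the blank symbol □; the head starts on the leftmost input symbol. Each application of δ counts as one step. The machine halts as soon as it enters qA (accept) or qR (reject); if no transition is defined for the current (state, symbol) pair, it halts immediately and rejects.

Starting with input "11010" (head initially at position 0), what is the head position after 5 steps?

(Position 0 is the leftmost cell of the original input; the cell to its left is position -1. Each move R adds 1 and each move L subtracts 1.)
Step 0: [q0]11010 (head at position 0)
Step 1: δ(q0, 1) = (q0, 1, R)  ⊢  1[q0]1010 (head at position 1)
Step 2: δ(q0, 1) = (q0, 1, R)  ⊢  11[q0]010 (head at position 2)
Step 3: δ(q0, 0) = (q0, 0, R)  ⊢  110[q0]10 (head at position 3)
Step 4: δ(q0, 1) = (q0, 1, R)  ⊢  1101[q0]0 (head at position 4)
Step 5: δ(q0, 0) = (q0, 0, R)  ⊢  11010[q0]□ (head at position 5)
Head position after 5 steps: 5

Final answer: Position 5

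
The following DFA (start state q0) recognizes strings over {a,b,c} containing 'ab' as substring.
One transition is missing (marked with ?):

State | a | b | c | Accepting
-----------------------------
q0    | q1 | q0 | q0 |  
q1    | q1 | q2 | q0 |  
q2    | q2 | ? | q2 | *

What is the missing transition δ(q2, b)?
q2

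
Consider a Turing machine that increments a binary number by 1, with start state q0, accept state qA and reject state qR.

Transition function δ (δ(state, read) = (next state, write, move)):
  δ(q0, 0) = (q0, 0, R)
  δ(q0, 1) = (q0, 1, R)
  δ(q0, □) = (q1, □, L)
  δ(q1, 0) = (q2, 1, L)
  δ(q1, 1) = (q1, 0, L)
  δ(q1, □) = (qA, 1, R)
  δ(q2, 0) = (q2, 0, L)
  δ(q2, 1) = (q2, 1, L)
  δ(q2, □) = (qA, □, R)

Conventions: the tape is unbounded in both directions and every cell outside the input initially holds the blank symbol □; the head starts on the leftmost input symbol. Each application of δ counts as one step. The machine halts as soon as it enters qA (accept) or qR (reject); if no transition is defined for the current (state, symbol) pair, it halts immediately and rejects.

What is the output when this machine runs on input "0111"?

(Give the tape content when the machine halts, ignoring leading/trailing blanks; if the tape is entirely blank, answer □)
Step 0: [q0]0111 (head at position 0)
Step 1: δ(q0, 0) = (q0, 0, R)  ⊢  0[q0]111 (head at position 1)
Step 2: δ(q0, 1) = (q0, 1, R)  ⊢  01[q0]11 (head at position 2)
Step 3: δ(q0, 1) = (q0, 1, R)  ⊢  011[q0]1 (head at position 3)
Step 4: δ(q0, 1) = (q0, 1, R)  ⊢  0111[q0]□ (head at position 4)
Step 5: δ(q0, □) = (q1, □, L)  ⊢  011[q1]1□ (head at position 3)
Step 6: δ(q1, 1) = (q1, 0, L)  ⊢  01[q1]10□ (head at position 2)
Step 7: δ(q1, 1) = (q1, 0, L)  ⊢  0[q1]100□ (head at position 1)
Step 8: δ(q1, 1) = (q1, 0, L)  ⊢  [q1]0000□ (head at position 0)
Step 9: δ(q1, 0) = (q2, 1, L)  ⊢  [q2]□1000□ (head at position -1)
Step 10: δ(q2, □) = (qA, □, R)  ⊢  □[qA]1000□ (head at position 0)
The machine is in qA, so it halts and accepts.
Tape content when halted (ignoring surrounding blanks): 1000

Final answer: Output: 1000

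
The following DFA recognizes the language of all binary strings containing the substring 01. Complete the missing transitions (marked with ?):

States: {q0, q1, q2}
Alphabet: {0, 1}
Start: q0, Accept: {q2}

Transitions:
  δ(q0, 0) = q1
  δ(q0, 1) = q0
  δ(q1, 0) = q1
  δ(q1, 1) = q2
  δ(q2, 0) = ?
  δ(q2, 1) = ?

What each state remembers (consistent with the given transitions and accept states):
  q0: 01 not seen yet and the last symbol was not 0
  q1: 01 not seen yet and the last symbol was 0
  q2: the substring 01 has already been seen
Filling in the missing entries:
  δ(q2, 0): in q2 (the substring 01 has already been seen), after reading 0 we have: the substring 01 has already been seen → q2
  δ(q2, 1): in q2 (the substring 01 has already been seen), after reading 1 we have: the substring 01 has already been seen → q2

Final answer: δ(q2, 0) = q2; δ(q2, 1) = q2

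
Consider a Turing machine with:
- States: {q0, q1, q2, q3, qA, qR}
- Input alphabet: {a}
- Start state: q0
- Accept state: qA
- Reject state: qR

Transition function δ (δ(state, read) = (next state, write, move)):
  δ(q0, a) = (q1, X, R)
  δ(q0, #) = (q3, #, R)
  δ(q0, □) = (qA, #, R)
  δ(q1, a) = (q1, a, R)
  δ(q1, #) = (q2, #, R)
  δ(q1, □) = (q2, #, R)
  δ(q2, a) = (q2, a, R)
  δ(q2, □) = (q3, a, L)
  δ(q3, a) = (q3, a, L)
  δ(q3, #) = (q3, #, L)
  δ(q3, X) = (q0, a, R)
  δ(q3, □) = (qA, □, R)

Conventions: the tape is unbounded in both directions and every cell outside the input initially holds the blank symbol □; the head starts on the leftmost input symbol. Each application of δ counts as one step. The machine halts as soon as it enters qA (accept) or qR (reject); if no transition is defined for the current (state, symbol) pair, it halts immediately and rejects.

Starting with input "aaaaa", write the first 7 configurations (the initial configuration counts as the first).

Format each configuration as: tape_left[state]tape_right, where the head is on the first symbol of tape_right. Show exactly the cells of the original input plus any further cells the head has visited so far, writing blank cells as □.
Step 0: [q0]aaaaa (head at position 0)
Step 1: δ(q0, a) = (q1, X, R)  ⊢  X[q1]aaaa (head at position 1)
Step 2: δ(q1, a) = (q1, a, R)  ⊢  Xa[q1]aaa (head at position 2)
Step 3: δ(q1, a) = (q1, a, R)  ⊢  Xaa[q1]aa (head at position 3)
Step 4: δ(q1, a) = (q1, a, R)  ⊢  Xaaa[q1]a (head at position 4)
Step 5: δ(q1, a) = (q1, a, R)  ⊢  Xaaaa[q1]□ (head at position 5)
Step 6: δ(q1, □) = (q2, #, R)  ⊢  Xaaaa#[q2]□ (head at position 6)

Final answer: [q0]aaaaa ⊢ X[q1]aaaa ⊢ Xa[q1]aaa ⊢ Xaa[q1]aa ⊢ Xaaa[q1]a ⊢ Xaaaa[q1]□ ⊢ Xaaaa#[q2]□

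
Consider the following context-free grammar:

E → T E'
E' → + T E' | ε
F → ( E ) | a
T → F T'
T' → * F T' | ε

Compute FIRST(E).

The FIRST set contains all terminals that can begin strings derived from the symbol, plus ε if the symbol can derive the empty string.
FIRST(F): F → ( E ) contributes '(' and F → a contributes 'a', so FIRST(F) = {(, a}. F is not nullable.
FIRST(T): T → F T' begins with F, and F is not nullable, so FIRST(T) = FIRST(F) = {(, a}.
FIRST(E): E → T E' begins with T, and T is not nullable, so FIRST(E) = FIRST(T) = {(, a}.

Final answer: {(, a}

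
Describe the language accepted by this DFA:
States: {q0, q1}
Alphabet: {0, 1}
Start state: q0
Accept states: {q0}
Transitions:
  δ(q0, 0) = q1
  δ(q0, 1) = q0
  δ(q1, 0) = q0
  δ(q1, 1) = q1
Analyzing the DFA structure:
Start state: q0
Accept states: {q0}
Interpreting what each state remembers (checking against the transitions):
  q0: an even number of 0s has been read so far
  q1: an odd number of 0s has been read so far
  δ(q0, 0): in q0 (an even number of 0s has been read so far), after reading 0 we have: an odd number of 0s has been read so far → q1
  δ(q0, 1): in q0 (an even number of 0s has been read so far), after reading 1 we have: an even number of 0s has been read so far → q0
  δ(q1, 0): in q1 (an odd number of 0s has been read so far), after reading 0 we have: an even number of 0s has been read so far → q0
  δ(q1, 1): in q1 (an odd number of 0s has been read so far), after reading 1 we have: an odd number of 0s has been read so far → q1
A string is accepted iff it ends in {q0}, i.e. an even number of 0s has been read so far.
Language: All binary strings with an even number of 0s

Final answer: All binary strings with an even number of 0s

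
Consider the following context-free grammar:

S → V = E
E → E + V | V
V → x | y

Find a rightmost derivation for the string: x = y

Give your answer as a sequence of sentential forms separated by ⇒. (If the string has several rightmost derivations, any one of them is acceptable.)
Start with S.
Step 1: the rightmost non-terminal is S; apply S → V = E:  V = E
Step 2: the rightmost non-terminal is E; apply E → V:  V = V
Step 3: the rightmost non-terminal is V; apply V → y:  V = y
Step 4: the rightmost non-terminal is V; apply V → x:  x = y

Final answer: S ⇒ V = E ⇒ V = V ⇒ V = y ⇒ x = y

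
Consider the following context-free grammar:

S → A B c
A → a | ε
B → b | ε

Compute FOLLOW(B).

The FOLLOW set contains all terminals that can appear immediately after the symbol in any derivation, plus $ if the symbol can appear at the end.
B occurs in S → A B c, immediately followed by the terminal c. So FOLLOW(B) = {c}.

Final answer: {c}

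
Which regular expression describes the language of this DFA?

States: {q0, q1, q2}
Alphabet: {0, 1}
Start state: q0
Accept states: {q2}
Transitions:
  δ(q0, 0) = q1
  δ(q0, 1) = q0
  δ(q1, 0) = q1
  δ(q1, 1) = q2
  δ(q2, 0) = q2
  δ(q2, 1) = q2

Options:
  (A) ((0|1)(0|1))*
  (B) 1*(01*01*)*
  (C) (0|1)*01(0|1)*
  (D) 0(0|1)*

Testing sample strings against the DFA:
  '10' -> rejected
  '1010' -> accepted
  '00010' -> accepted
  '01' -> accepted
Checking each option for a counterexample:
  (A) ((0|1)(0|1))*: ε is rejected by the DFA but matches the regex → eliminated
  (B) 1*(01*01*)*: ε is rejected by the DFA but matches the regex → eliminated
  (C) (0|1)*01(0|1)*: agrees with the DFA on all strings of length ≤ 4
  (D) 0(0|1)*: '0' is rejected by the DFA but matches the regex → eliminated
Only (C) (0|1)*01(0|1)* is consistent with the DFA.

Final answer: (C) (0|1)*01(0|1)*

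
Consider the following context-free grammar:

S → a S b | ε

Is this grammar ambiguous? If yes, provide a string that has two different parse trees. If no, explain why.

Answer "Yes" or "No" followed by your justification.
At every step exactly one production applies: if the remaining string to generate is non-empty it starts with a and ends with b, forcing S → a S b; if it is empty, S → ε is forced. Hence each string a^n b^n has exactly one derivation (S → a S b applied n times, then S → ε) and one parse tree.

Final answer: No - the grammar is unambiguous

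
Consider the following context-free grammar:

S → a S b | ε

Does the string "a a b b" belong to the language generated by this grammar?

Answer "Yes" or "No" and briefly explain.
A derivation exists: S ⇒ a S b ⇒ a a S b b ⇒ a a b b (using S → a S b twice, then S → ε).

Final answer: Yes - a valid derivation exists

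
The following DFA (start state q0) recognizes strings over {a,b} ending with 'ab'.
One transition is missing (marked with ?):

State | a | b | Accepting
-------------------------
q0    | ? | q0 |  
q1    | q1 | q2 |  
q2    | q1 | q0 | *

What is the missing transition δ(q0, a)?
q1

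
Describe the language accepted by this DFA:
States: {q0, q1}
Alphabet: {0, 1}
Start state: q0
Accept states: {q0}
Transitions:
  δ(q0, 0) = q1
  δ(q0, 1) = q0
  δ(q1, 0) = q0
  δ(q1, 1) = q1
Analyzing the DFA structure:
Start state: q0
Accept states: {q0}
Interpreting what each state remembers (checking against the transitions):
  q0: an even number of 0s has been read so far
  q1: an odd number of 0s has been read so far
  δ(q0, 0): in q0 (an even number of 0s has been read so far), after reading 0 we have: an odd number of 0s has been read so far → q1
  δ(q0, 1): in q0 (an even number of 0s has been read so far), after reading 1 we have: an even number of 0s has been read so far → q0
  δ(q1, 0): in q1 (an odd number of 0s has been read so far), after reading 0 we have: an even number of 0s has been read so far → q0
  δ(q1, 1): in q1 (an odd number of 0s has been read so far), after reading 1 we have: an odd number of 0s has been read so far → q1
A string is accepted iff it ends in {q0}, i.e. an even number of 0s has been read so far.
Language: All binary strings with an even number of 0s

Final answer: All binary strings with an even number of 0s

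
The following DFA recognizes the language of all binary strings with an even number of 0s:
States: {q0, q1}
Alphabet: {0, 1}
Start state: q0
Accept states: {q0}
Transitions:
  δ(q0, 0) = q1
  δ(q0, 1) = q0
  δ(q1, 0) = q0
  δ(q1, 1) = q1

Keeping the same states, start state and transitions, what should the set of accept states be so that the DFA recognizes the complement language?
The DFA is complete (every state has a transition on every symbol), so the complement
is recognized by the same DFA with accepting and non-accepting states swapped.
Original accept states: {q0}
Complement accept states = All states - Original accept states
= {q0, q1} - {q0}
= {q1}
Complement language: strings with an ODD number of 0s

Final answer: {q1}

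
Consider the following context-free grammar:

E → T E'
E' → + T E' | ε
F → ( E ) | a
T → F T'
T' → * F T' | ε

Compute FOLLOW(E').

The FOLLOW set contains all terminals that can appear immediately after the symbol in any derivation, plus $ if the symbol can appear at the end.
Useful FIRST sets: FIRST(E') = {+, ε}, FIRST(T') = {*, ε} (both E' and T' are nullable).
FOLLOW(E): E is the start symbol → $; E appears in F → ( E ) followed by ')' → FOLLOW(E) = {), $}.
FOLLOW(E'): E' appears at the right end of E → T E' and of E' → + T E', so FOLLOW(E') ⊇ FOLLOW(E) (the second occurrence adds nothing new). FOLLOW(E') = {), $}.

Final answer: {$, )}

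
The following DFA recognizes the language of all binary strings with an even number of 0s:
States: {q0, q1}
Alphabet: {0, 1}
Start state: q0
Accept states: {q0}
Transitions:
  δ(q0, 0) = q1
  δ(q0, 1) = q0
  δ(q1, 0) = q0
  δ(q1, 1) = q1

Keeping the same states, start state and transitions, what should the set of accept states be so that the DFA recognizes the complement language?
The DFA is complete (every state has a transition on every symbol), so the complement
is recognized by the same DFA with accepting and non-accepting states swapped.
Original accept states: {q0}
Complement accept states = All states - Original accept states
= {q0, q1} - {q0}
= {q1}
Complement language: strings with an ODD number of 0s

Final answer: {q1}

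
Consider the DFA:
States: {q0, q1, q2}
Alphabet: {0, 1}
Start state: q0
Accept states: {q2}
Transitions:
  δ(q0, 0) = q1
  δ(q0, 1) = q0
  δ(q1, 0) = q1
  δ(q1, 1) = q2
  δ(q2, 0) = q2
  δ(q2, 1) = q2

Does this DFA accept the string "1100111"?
Processing string "1100111":
  q0 --1--> q0
  q0 --1--> q0
  q0 --0--> q1
  q1 --0--> q1
  q1 --1--> q2
  q2 --1--> q2
  q2 --1--> q2
Final state: q2
Accept states: {q2}
q2 is an accept state, so the string is accepted.

Final answer: Yes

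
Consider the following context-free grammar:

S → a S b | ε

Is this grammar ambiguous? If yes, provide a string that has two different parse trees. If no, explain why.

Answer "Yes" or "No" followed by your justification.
At every step exactly one production applies: if the remaining string to generate is non-empty it starts with a and ends with b, forcing S → a S b; if it is empty, S → ε is forced. Hence each string a^n b^n has exactly one derivation (S → a S b applied n times, then S → ε) and one parse tree.

Final answer: No - the grammar is unambiguous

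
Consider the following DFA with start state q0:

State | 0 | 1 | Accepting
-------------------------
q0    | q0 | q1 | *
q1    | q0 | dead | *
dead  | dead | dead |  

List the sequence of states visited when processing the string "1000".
q0 → q1 → q0 → q0 → q0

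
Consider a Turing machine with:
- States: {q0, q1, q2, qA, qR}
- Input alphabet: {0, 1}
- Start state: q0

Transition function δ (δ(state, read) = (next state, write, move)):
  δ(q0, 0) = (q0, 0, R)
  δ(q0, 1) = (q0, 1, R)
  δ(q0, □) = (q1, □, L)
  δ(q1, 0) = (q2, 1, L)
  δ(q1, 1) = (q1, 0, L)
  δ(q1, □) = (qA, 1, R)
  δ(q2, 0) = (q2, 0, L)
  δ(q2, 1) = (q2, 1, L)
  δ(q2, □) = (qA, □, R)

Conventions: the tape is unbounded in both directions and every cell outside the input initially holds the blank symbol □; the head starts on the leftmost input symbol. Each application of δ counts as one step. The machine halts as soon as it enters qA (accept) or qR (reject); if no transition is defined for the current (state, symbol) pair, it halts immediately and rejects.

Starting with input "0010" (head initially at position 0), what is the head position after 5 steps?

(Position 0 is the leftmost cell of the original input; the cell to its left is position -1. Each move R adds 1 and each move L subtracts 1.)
Step 0: [q0]0010 (head at position 0)
Step 1: δ(q0, 0) = (q0, 0, R)  ⊢  0[q0]010 (head at position 1)
Step 2: δ(q0, 0) = (q0, 0, R)  ⊢  00[q0]10 (head at position 2)
Step 3: δ(q0, 1) = (q0, 1, R)  ⊢  001[q0]0 (head at position 3)
Step 4: δ(q0, 0) = (q0, 0, R)  ⊢  0010[q0]□ (head at position 4)
Step 5: δ(q0, □) = (q1, □, L)  ⊢  001[q1]0□ (head at position 3)
Head position after 5 steps: 3

Final answer: Position 3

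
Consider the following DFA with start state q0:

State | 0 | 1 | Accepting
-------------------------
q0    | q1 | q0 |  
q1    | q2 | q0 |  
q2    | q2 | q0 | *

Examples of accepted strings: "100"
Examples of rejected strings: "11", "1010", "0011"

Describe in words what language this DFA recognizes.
binary strings ending with '00'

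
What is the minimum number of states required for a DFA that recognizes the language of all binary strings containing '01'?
Language: binary strings containing '01'
Lower bound (Myhill–Nerode): the prefixes ε, 0, 01 are pairwise distinguishable:
  ε vs 01: suffix ε distinguishes them (ε is rejected, 01 is accepted)
  0 vs 01: suffix ε distinguishes them (0 is rejected, 01 is accepted)
  ε vs 0: suffix 1 distinguishes them (ε·1 = 1 is rejected, 0·1 = 01 is accepted)
So any DFA needs at least 3 states.
Upper bound: a DFA with 3 states exists (one state per class above: 'no progress', 'last symbol 0', and 'seen 01' (accepting sink)).
Minimum states: 3

Final answer: 3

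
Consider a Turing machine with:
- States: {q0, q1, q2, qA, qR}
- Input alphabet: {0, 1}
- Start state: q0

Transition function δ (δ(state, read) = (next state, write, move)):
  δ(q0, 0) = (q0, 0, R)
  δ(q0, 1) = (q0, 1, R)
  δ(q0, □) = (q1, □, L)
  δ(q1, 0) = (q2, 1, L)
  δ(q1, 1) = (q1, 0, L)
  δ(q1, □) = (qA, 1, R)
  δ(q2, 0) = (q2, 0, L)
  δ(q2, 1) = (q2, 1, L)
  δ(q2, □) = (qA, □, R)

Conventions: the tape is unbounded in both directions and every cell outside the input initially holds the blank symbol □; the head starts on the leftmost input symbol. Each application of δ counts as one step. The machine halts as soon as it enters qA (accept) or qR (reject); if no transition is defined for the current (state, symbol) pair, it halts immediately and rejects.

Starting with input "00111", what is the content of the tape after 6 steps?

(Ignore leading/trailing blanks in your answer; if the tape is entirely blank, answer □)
Step 0: [q0]00111 (head at position 0)
Step 1: δ(q0, 0) = (q0, 0, R)  ⊢  0[q0]0111 (head at position 1)
Step 2: δ(q0, 0) = (q0, 0, R)  ⊢  00[q0]111 (head at position 2)
Step 3: δ(q0, 1) = (q0, 1, R)  ⊢  001[q0]11 (head at position 3)
Step 4: δ(q0, 1) = (q0, 1, R)  ⊢  0011[q0]1 (head at position 4)
Step 5: δ(q0, 1) = (q0, 1, R)  ⊢  00111[q0]□ (head at position 5)
Step 6: δ(q0, □) = (q1, □, L)  ⊢  0011[q1]1□ (head at position 4)
Tape after 6 steps (ignoring surrounding blanks): 00111

Final answer: Tape: 00111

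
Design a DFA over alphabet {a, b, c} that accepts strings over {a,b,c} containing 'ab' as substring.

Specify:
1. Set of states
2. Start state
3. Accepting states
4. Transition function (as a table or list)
One valid DFA (any DFA recognizing the same language is acceptable):
States: {q0, q1, q2}
Start: q0
Accepting: {q2}
Transitions (accepting states marked with *):
State | a | b | c | Accepting
-----------------------------
q0    | q1 | q0 | q0 |  
q1    | q1 | q2 | q0 |  
q2    | q2 | q2 | q2 | *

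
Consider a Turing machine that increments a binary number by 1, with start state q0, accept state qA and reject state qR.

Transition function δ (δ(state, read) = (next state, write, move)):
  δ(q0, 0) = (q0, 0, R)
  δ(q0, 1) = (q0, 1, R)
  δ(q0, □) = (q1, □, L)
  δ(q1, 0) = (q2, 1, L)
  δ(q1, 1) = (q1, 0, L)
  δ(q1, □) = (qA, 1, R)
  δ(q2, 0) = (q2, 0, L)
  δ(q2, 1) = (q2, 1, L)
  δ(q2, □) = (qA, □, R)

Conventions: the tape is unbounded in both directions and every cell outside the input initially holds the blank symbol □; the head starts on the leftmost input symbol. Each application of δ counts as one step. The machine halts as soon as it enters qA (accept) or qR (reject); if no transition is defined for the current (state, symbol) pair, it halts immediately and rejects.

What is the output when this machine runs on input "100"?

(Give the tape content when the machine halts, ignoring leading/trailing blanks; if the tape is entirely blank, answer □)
Step 0: [q0]100 (head at position 0)
Step 1: δ(q0, 1) = (q0, 1, R)  ⊢  1[q0]00 (head at position 1)
Step 2: δ(q0, 0) = (q0, 0, R)  ⊢  10[q0]0 (head at position 2)
Step 3: δ(q0, 0) = (q0, 0, R)  ⊢  100[q0]□ (head at position 3)
Step 4: δ(q0, □) = (q1, □, L)  ⊢  10[q1]0□ (head at position 2)
Step 5: δ(q1, 0) = (q2, 1, L)  ⊢  1[q2]01□ (head at position 1)
Step 6: δ(q2, 0) = (q2, 0, L)  ⊢  [q2]101□ (head at position 0)
Step 7: δ(q2, 1) = (q2, 1, L)  ⊢  [q2]□101□ (head at position -1)
Step 8: δ(q2, □) = (qA, □, R)  ⊢  □[qA]101□ (head at position 0)
The machine is in qA, so it halts and accepts.
Tape content when halted (ignoring surrounding blanks): 101

Final answer: Output: 101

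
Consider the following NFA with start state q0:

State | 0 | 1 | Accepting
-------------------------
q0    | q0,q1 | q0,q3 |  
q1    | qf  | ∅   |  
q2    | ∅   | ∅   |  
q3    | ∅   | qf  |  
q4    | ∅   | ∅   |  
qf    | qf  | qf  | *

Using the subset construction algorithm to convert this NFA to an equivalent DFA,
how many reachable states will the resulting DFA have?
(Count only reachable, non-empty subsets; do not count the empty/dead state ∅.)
Start subset: {q0}
{q0}: on 0 → {q0, q1}, on 1 → {q0, q3}
{q0, q1}: on 0 → {q0, q1, qf}, on 1 → {q0, q3}
{q0, q3}: on 0 → {q0, q1}, on 1 → {q0, q3, qf}
{q0, q1, qf}: on 0 → {q0, q1, qf}, on 1 → {q0, q3, qf}
{q0, q3, qf}: on 0 → {q0, q1, qf}, on 1 → {q0, q3, qf}
Reachable non-empty subsets: {q0}, {q0, q1}, {q0, q3}, {q0, q1, qf}, {q0, q3, qf} — 5 in total.

Final answer: 5 states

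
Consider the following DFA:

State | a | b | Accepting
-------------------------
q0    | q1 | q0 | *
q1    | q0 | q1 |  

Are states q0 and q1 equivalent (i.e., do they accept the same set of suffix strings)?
Try the suffix ε (the empty string).
From q0: q0 — accepting.
From q1: q1 — not accepting.
The two states disagree on this suffix, so they are not equivalent.

Final answer: No. Distinguishing string: ε (the empty string) - accepted from q0 but not from q1.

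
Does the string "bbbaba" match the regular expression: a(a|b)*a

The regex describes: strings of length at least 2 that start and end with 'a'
No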